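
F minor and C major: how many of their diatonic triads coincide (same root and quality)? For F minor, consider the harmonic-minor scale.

Diatonic triads of F minor (harmonic minor): Fm (i), Gdim (ii°), Abaug (III+), Bbm (iv), C (V), Db (VI), Edim (vii°).
Diatonic triads of C major: C (I), Dm (ii), Em (iii), F (IV), G (V), Am (vi), Bdim (vii°).
Matching root and quality in both lists: C.
That gives 1 common triad.

1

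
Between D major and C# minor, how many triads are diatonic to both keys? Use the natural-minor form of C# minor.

2

Diatonic triads of D major: D (I), Em (ii), F#m (iii), G (IV), A (V), Bm (vi), C#dim (vii°).
Diatonic triads of C# minor (natural minor): C#m (i), D#dim (ii°), E (III), F#m (iv), G#m (v), A (VI), B (VII).
Matching root and quality in both lists: F#m, A.
That gives 2 common triads.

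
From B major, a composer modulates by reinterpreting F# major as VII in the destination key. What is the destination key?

The numeral VII denotes a major triad on scale degree 7. With F# on degree 7, the tonic of the new key is G#.
Degree 7 carries a major triad in natural-minor keys, so the destination is G# minor.
Check: the diatonic triads of G# minor (natural minor) are G#m (i), A#dim (ii°), B (III), C#m (iv), D#m (v), E (VI), F# (VII) — F# major is indeed VII.

G# minor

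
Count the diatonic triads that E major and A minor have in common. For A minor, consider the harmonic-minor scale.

Diatonic triads of E major: E (I), F♯m (ii), G♯m (iii), A (IV), B (V), C♯m (vi), D♯dim (vii°).
Diatonic triads of A minor (harmonic minor): Am (i), Bdim (ii°), Caug (III+), Dm (iv), E (V), F (VI), G♯dim (vii°).
Matching root and quality in both lists: E.
That gives 1 common triad.

1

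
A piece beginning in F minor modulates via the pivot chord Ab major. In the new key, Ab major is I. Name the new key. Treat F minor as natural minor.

The numeral I denotes a major triad on scale degree 1. With Ab on degree 1, the tonic of the new key is Ab.
Degree 1 carries a major triad in major keys, so the destination is Ab major.
Check: the diatonic triads of Ab major are Ab (I), Bbm (ii), Cm (iii), Db (IV), Eb (V), Fm (vi), Gdim (vii°) — Ab major is indeed I.

Ab major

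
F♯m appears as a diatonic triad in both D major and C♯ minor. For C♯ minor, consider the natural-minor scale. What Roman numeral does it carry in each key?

The scale of D major is D E F♯ G A B C♯; F♯ is degree 3, and the triad built there (F♯-A-C♯) is minor, so it is iii.
The scale of C♯ minor (natural minor) is C♯ D♯ E F♯ G♯ A B; F♯ is degree 4, and the triad built there (F♯-A-C♯) is minor, so it is iv.

iii in D major; iv in C♯ minor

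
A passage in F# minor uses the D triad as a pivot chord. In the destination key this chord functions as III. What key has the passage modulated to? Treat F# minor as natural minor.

The numeral III denotes a major triad on scale degree 3. With D on degree 3, the tonic of the new key is B.
Degree 3 carries a major triad in natural-minor keys, so the destination is B minor.
Check: the diatonic triads of B minor (natural minor) are Bm (i), C#dim (ii°), D (III), Em (iv), F#m (v), G (VI), A (VII) — D is indeed III.

B minor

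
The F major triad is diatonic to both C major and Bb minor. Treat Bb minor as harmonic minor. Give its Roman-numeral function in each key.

The scale of C major is C D E F G A B; F is degree 4, and the triad built there (F-A-C) is major, so it is IV.
The scale of Bb minor (harmonic minor) is Bb C Db Eb F Gb A; F is degree 5, and the triad built there (F-A-C) is major, so it is V.

IV in C major; V in Bb minor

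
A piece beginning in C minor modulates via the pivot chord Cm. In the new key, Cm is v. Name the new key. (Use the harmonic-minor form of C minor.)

F minor

The numeral v denotes a minor triad on scale degree 5. With C on degree 5, the tonic of the new key is F.
Degree 5 carries a minor triad in natural-minor keys, so the destination is F minor.
Check: the diatonic triads of F minor (natural minor) are Fm (i), Gdim (ii°), A♭ (III), B♭m (iv), Cm (v), D♭ (VI), E♭ (VII) — Cm is indeed v.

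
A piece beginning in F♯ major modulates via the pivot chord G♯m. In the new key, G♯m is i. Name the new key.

G♯ minor

The numeral i denotes a minor triad on scale degree 1. With G♯ on degree 1, the tonic of the new key is G♯.
Degree 1 carries a minor triad in minor keys, so the destination is G♯ minor.
Check: the diatonic triads of G♯ minor (natural minor) are G♯m (i), A♯dim (ii°), B (III), C♯m (iv), D♯m (v), E (VI), F♯ (VII) — G♯m is indeed i.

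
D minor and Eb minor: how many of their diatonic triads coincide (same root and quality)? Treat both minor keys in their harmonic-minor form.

1

Diatonic triads of D minor (harmonic minor): D minor (i), E diminished (ii°), F augmented (III+), G minor (iv), A major (V), Bb major (VI), C# diminished (vii°).
Diatonic triads of Eb minor (harmonic minor): Eb minor (i), F diminished (ii°), Gb augmented (III+), Ab minor (iv), Bb major (V), Cb major (VI), D diminished (vii°).
Matching root and quality in both lists: Bb major.
That gives 1 common triad.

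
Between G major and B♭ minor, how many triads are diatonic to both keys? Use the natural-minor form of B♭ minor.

Diatonic triads of G major: G (I), Am (ii), Bm (iii), C (IV), D (V), Em (vi), F♯dim (vii°).
Diatonic triads of B♭ minor (natural minor): B♭m (i), Cdim (ii°), D♭ (III), E♭m (iv), Fm (v), G♭ (VI), A♭ (VII).
No triad has the same root and quality in both keys.

0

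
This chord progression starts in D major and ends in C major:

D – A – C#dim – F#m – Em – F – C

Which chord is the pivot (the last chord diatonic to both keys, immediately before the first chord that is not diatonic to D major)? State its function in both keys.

Em — ii in D major, iii in C major

Chords diatonic to D major: D, Em, F#m, G, A, Bm, C#dim.
Reading the progression, the first chord not in that set is F, so the modulation leaves D major there.
The chord immediately before F is Em, which is diatonic to both keys: ii in D major and iii in C major.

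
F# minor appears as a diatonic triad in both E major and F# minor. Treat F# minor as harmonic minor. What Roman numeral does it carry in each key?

The scale of E major is E F# G# A B C# D#; F# is degree 2, and the triad built there (F#-A-C#) is minor, so it is ii.
The scale of F# minor (harmonic minor) is F# G# A B C# D E#; F# is degree 1, and the triad built there (F#-A-C#) is minor, so it is i.

ii in E major; i in F# minor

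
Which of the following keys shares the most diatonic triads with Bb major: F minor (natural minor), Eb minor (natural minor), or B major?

Triads of Bb major: Bb major (I), C minor (ii), D minor (iii), Eb major (IV), F major (V), G minor (vi), A diminished (vii°).
F minor (natural minor) shares 2: Cm, Eb.
Eb minor (natural minor) shares 0: none.
B major shares 0: none.
The most common triads (2) are shared with F minor.

F minor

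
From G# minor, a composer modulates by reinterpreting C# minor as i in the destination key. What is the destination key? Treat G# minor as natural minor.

The numeral i denotes a minor triad on scale degree 1. With C# on degree 1, the tonic of the new key is C#.
Degree 1 carries a minor triad in minor keys, so the destination is C# minor.
Check: the diatonic triads of C# minor (natural minor) are C#m (i), D#dim (ii°), E (III), F#m (iv), G#m (v), A (VI), B (VII) — C# minor is indeed i.

C# minor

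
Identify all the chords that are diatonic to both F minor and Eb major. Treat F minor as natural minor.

Triads in F minor (natural minor): Fm (i), Gdim (ii°), Ab (III), Bbm (iv), Cm (v), Db (VI), Eb (VII).
Triads in Eb major: Eb (I), Fm (ii), Gm (iii), Ab (IV), Bb (V), Cm (vi), Ddim (vii°).
Shared triads with their functions: Fm (i in F minor, ii in Eb major); Ab (III in F minor, IV in Eb major); Cm (v in F minor, vi in Eb major); Eb (VII in F minor, I in Eb major).

Fm, Ab, Cm, Eb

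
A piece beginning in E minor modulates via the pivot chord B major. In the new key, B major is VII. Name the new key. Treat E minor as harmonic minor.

C# minor

The numeral VII denotes a major triad on scale degree 7. With B on degree 7, the tonic of the new key is C#.
Degree 7 carries a major triad in natural-minor keys, so the destination is C# minor.
Check: the diatonic triads of C# minor (natural minor) are C#m (i), D#dim (ii°), E (III), F#m (iv), G#m (v), A (VI), B (VII) — B major is indeed VII.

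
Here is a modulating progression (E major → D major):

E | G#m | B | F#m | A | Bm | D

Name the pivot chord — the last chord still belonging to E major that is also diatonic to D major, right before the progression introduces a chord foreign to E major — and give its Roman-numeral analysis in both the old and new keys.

A — IV in E major, V in D major

Chords diatonic to E major: E, F#m, G#m, A, B, C#m, D#dim.
Reading the progression, the first chord not in that set is Bm, so the modulation leaves E major there.
The chord immediately before Bm is A, which is diatonic to both keys: IV in E major and V in D major.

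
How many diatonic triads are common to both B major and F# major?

4

Diatonic triads of B major: B (I), C#m (ii), D#m (iii), E (IV), F# (V), G#m (vi), A#dim (vii°).
Diatonic triads of F# major: F# (I), G#m (ii), A#m (iii), B (IV), C# (V), D#m (vi), E#dim (vii°).
Matching root and quality in both lists: B, D#m, F#, G#m.
That gives 4 common triads.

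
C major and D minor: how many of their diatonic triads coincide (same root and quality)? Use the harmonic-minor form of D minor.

1

Diatonic triads of C major: C (I), Dm (ii), Em (iii), F (IV), G (V), Am (vi), Bdim (vii°).
Diatonic triads of D minor (harmonic minor): Dm (i), Edim (ii°), Faug (III+), Gm (iv), A (V), Bb (VI), C#dim (vii°).
Matching root and quality in both lists: Dm.
That gives 1 common triad.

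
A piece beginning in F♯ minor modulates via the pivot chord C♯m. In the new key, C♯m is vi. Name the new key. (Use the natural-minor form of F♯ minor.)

E major

The numeral vi denotes a minor triad on scale degree 6. With C♯ on degree 6, the tonic of the new key is E.
Degree 6 carries a minor triad in major keys, so the destination is E major.
Check: the diatonic triads of E major are E (I), F♯m (ii), G♯m (iii), A (IV), B (V), C♯m (vi), D♯dim (vii°) — C♯m is indeed vi.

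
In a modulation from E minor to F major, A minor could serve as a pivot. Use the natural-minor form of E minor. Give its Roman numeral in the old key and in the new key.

The scale of E minor (natural minor) is E F# G A B C D; A is degree 4, and the triad built there (A-C-E) is minor, so it is iv.
The scale of F major is F G A Bb C D E; A is degree 3, and the triad built there (A-C-E) is minor, so it is iii.

iv in E minor; iii in F major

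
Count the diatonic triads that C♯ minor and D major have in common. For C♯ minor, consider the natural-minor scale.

Diatonic triads of C♯ minor (natural minor): C♯m (i), D♯dim (ii°), E (III), F♯m (iv), G♯m (v), A (VI), B (VII).
Diatonic triads of D major: D (I), Em (ii), F♯m (iii), G (IV), A (V), Bm (vi), C♯dim (vii°).
Matching root and quality in both lists: F♯m, A.
That gives 2 common triads.

2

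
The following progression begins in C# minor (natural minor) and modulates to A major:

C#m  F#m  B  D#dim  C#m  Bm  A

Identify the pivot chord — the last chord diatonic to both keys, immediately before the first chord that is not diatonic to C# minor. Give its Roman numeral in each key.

C#m — i in C# minor, iii in A major

Chords diatonic to C# minor: C#m, D#dim, E, F#m, G#m, A, B.
Reading the progression, the first chord not in that set is Bm, so the modulation leaves C# minor there.
The chord immediately before Bm is C#m, which is diatonic to both keys: i in C# minor and iii in A major.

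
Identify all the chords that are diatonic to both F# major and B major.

Triads in F# major: F# (I), G#m (ii), A#m (iii), B (IV), C# (V), D#m (vi), E#dim (vii°).
Triads in B major: B (I), C#m (ii), D#m (iii), E (IV), F# (V), G#m (vi), A#dim (vii°).
Shared triads with their functions: F# (I in F# major, V in B major); G#m (ii in F# major, vi in B major); B (IV in F# major, I in B major); D#m (vi in F# major, iii in B major).

F#, G#m, B, D#m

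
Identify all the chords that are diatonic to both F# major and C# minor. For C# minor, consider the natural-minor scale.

G#m, B

Triads in F# major: F# major (I), G# minor (ii), A# minor (iii), B major (IV), C# major (V), D# minor (vi), E# diminished (vii°).
Triads in C# minor (natural minor): C# minor (i), D# diminished (ii°), E major (III), F# minor (iv), G# minor (v), A major (VI), B major (VII).
Shared triads with their functions: G# minor (ii in F# major, v in C# minor); B major (IV in F# major, VII in C# minor).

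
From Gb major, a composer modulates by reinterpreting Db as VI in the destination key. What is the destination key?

F minor

The numeral VI denotes a major triad on scale degree 6. With Db on degree 6, the tonic of the new key is F.
Degree 6 carries a major triad in minor keys, so the destination is F minor.
Check: the diatonic triads of F minor (natural minor) are Fm (i), Gdim (ii°), Ab (III), Bbm (iv), Cm (v), Db (VI), Eb (VII) — Db is indeed VI.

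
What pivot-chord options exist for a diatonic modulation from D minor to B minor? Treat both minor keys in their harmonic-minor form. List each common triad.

C#dim

Triads in D minor (harmonic minor): D minor (i), E diminished (ii°), F augmented (III+), G minor (iv), A major (V), Bb major (VI), C# diminished (vii°).
Triads in B minor (harmonic minor): B minor (i), C# diminished (ii°), D augmented (III+), E minor (iv), F# major (V), G major (VI), A# diminished (vii°).
Shared triads with their functions: C# diminished (vii° in D minor, ii° in B minor).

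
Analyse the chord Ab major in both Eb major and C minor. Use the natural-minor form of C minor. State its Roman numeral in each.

IV in Eb major; VI in C minor

The scale of Eb major is Eb F G Ab Bb C D; Ab is degree 4, and the triad built there (Ab-C-Eb) is major, so it is IV.
The scale of C minor (natural minor) is C D Eb F G Ab Bb; Ab is degree 6, and the triad built there (Ab-C-Eb) is major, so it is VI.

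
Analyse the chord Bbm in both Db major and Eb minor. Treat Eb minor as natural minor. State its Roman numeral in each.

The scale of Db major is Db Eb F Gb Ab Bb C; Bb is degree 6, and the triad built there (Bb-Db-F) is minor, so it is vi.
The scale of Eb minor (natural minor) is Eb F Gb Ab Bb Cb Db; Bb is degree 5, and the triad built there (Bb-Db-F) is minor, so it is v.

vi in Db major; v in Eb minor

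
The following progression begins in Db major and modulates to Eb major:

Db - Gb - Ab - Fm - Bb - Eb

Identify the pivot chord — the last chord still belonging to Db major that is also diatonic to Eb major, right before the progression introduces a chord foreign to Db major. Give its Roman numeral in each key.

Fm — iii in Db major, ii in Eb major

Chords diatonic to Db major: Db, Ebm, Fm, Gb, Ab, Bbm, Cdim.
Reading the progression, the first chord not in that set is Bb, so the modulation leaves Db major there.
The chord immediately before Bb is Fm, which is diatonic to both keys: iii in Db major and ii in Eb major.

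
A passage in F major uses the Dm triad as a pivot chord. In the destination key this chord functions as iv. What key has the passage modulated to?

A minor

The numeral iv denotes a minor triad on scale degree 4. With D on degree 4, the tonic of the new key is A.
Degree 4 carries a minor triad in minor keys, so the destination is A minor.
Check: the diatonic triads of A minor (natural minor) are Am (i), Bdim (ii°), C (III), Dm (iv), Em (v), F (VI), G (VII) — Dm is indeed iv.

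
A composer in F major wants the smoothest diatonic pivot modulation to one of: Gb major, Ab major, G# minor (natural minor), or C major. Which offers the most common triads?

C major

Triads of F major: F major (I), G minor (ii), A minor (iii), Bb major (IV), C major (V), D minor (vi), E diminished (vii°).
Gb major shares 0: none.
Ab major shares 0: none.
G# minor (natural minor) shares 0: none.
C major shares 4: F, Am, C, Dm.
The most common triads (4) are shared with C major.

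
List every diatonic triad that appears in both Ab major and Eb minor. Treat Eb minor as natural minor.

Triads in Ab major: Ab major (I), Bb minor (ii), C minor (iii), Db major (IV), Eb major (V), F minor (vi), G diminished (vii°).
Triads in Eb minor (natural minor): Eb minor (i), F diminished (ii°), Gb major (III), Ab minor (iv), Bb minor (v), Cb major (VI), Db major (VII).
Shared triads with their functions: Bb minor (ii in Ab major, v in Eb minor); Db major (IV in Ab major, VII in Eb minor).

Bbm, Db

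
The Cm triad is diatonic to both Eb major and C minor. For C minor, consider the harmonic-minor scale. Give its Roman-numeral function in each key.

The scale of Eb major is Eb F G Ab Bb C D; C is degree 6, and the triad built there (C-Eb-G) is minor, so it is vi.
The scale of C minor (harmonic minor) is C D Eb F G Ab B; C is degree 1, and the triad built there (C-Eb-G) is minor, so it is i.

vi in Eb major; i in C minor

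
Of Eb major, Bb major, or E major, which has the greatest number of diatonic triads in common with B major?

Triads of B major: B major (I), C# minor (ii), D# minor (iii), E major (IV), F# major (V), G# minor (vi), A# diminished (vii°).
Eb major shares 0: none.
Bb major shares 0: none.
E major shares 4: B, C#m, E, G#m.
The most common triads (4) are shared with E major.

E major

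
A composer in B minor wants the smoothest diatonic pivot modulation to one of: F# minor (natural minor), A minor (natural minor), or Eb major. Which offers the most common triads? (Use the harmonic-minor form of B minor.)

A minor

Triads of B minor (harmonic minor): Bm (i), C#dim (ii°), Daug (III+), Em (iv), F# (V), G (VI), A#dim (vii°).
F# minor (natural minor) shares 1: Bm.
A minor (natural minor) shares 2: Em, G.
Eb major shares 0: none.
The most common triads (2) are shared with A minor.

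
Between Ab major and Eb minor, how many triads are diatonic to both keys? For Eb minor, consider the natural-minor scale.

2

Diatonic triads of Ab major: Ab (I), Bbm (ii), Cm (iii), Db (IV), Eb (V), Fm (vi), Gdim (vii°).
Diatonic triads of Eb minor (natural minor): Ebm (i), Fdim (ii°), Gb (III), Abm (iv), Bbm (v), Cb (VI), Db (VII).
Matching root and quality in both lists: Bbm, Db.
That gives 2 common triads.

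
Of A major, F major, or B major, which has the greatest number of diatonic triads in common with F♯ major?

Triads of F♯ major: F♯ major (I), G♯ minor (ii), A♯ minor (iii), B major (IV), C♯ major (V), D♯ minor (vi), E♯ diminished (vii°).
A major shares 0: none.
F major shares 0: none.
B major shares 4: F♯, G♯m, B, D♯m.
The most common triads (4) are shared with B major.

B major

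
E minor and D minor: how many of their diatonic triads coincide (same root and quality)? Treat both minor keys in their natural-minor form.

2

Diatonic triads of E minor (natural minor): Em (i), F#dim (ii°), G (III), Am (iv), Bm (v), C (VI), D (VII).
Diatonic triads of D minor (natural minor): Dm (i), Edim (ii°), F (III), Gm (iv), Am (v), Bb (VI), C (VII).
Matching root and quality in both lists: Am, C.
That gives 2 common triads.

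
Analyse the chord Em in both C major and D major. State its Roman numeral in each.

iii in C major; ii in D major

The scale of C major is C D E F G A B; E is degree 3, and the triad built there (E-G-B) is minor, so it is iii.
The scale of D major is D E F# G A B C#; E is degree 2, and the triad built there (E-G-B) is minor, so it is ii.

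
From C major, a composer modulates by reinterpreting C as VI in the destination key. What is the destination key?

E minor

The numeral VI denotes a major triad on scale degree 6. With C on degree 6, the tonic of the new key is E.
Degree 6 carries a major triad in minor keys, so the destination is E minor.
Check: the diatonic triads of E minor (natural minor) are Em (i), F#dim (ii°), G (III), Am (iv), Bm (v), C (VI), D (VII) — C is indeed VI.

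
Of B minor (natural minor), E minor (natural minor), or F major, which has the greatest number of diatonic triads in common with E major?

B minor

Triads of E major: E (I), F#m (ii), G#m (iii), A (IV), B (V), C#m (vi), D#dim (vii°).
B minor (natural minor) shares 2: F#m, A.
E minor (natural minor) shares 0: none.
F major shares 0: none.
The most common triads (2) are shared with B minor.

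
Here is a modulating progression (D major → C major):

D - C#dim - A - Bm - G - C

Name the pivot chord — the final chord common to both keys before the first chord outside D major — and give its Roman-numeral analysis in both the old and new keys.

G — IV in D major, V in C major

Chords diatonic to D major: D, Em, F#m, G, A, Bm, C#dim.
Reading the progression, the first chord not in that set is C, so the modulation leaves D major there.
The chord immediately before C is G, which is diatonic to both keys: IV in D major and V in C major.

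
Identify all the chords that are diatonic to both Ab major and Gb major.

Triads in Ab major: Ab (I), Bbm (ii), Cm (iii), Db (IV), Eb (V), Fm (vi), Gdim (vii°).
Triads in Gb major: Gb (I), Abm (ii), Bbm (iii), Cb (IV), Db (V), Ebm (vi), Fdim (vii°).
Shared triads with their functions: Bbm (ii in Ab major, iii in Gb major); Db (IV in Ab major, V in Gb major).

Bbm, Db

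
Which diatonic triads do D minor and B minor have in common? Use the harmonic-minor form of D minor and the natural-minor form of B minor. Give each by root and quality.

Triads in D minor (harmonic minor): Dm (i), Edim (ii°), Faug (III+), Gm (iv), A (V), Bb (VI), C#dim (vii°).
Triads in B minor (natural minor): Bm (i), C#dim (ii°), D (III), Em (iv), F#m (v), G (VI), A (VII).
Shared triads with their functions: A (V in D minor, VII in B minor); C#dim (vii° in D minor, ii° in B minor).

A, C#dim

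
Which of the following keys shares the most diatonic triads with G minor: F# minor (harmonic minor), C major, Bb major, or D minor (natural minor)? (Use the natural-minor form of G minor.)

Bb major

Triads of G minor (natural minor): G minor (i), A diminished (ii°), Bb major (III), C minor (iv), D minor (v), Eb major (VI), F major (VII).
F# minor (harmonic minor) shares 0: none.
C major shares 2: Dm, F.
Bb major shares 7: Gm, Adim, Bb, Cm, Dm, Eb, F.
D minor (natural minor) shares 4: Gm, Bb, Dm, F.
The most common triads (7) are shared with Bb major.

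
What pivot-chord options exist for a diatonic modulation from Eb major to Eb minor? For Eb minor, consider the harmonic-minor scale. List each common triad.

Bb, Ddim

Triads in Eb major: Eb major (I), F minor (ii), G minor (iii), Ab major (IV), Bb major (V), C minor (vi), D diminished (vii°).
Triads in Eb minor (harmonic minor): Eb minor (i), F diminished (ii°), Gb augmented (III+), Ab minor (iv), Bb major (V), Cb major (VI), D diminished (vii°).
Shared triads with their functions: Bb major (V in Eb major, V in Eb minor); D diminished (vii° in Eb major, vii° in Eb minor).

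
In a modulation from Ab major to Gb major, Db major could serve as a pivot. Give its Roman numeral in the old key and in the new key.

IV in Ab major; V in Gb major

The scale of Ab major is Ab Bb C Db Eb F G; Db is degree 4, and the triad built there (Db-F-Ab) is major, so it is IV.
The scale of Gb major is Gb Ab Bb Cb Db Eb F; Db is degree 5, and the triad built there (Db-F-Ab) is major, so it is V.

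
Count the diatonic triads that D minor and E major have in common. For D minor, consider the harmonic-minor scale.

1

Diatonic triads of D minor (harmonic minor): Dm (i), Edim (ii°), Faug (III+), Gm (iv), A (V), Bb (VI), C#dim (vii°).
Diatonic triads of E major: E (I), F#m (ii), G#m (iii), A (IV), B (V), C#m (vi), D#dim (vii°).
Matching root and quality in both lists: A.
That gives 1 common triad.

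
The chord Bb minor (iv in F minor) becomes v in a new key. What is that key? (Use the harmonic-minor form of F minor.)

The numeral v denotes a minor triad on scale degree 5. With Bb on degree 5, the tonic of the new key is Eb.
Degree 5 carries a minor triad in natural-minor keys, so the destination is Eb minor.
Check: the diatonic triads of Eb minor (natural minor) are Ebm (i), Fdim (ii°), Gb (III), Abm (iv), Bbm (v), Cb (VI), Db (VII) — Bb minor is indeed v.

Eb minor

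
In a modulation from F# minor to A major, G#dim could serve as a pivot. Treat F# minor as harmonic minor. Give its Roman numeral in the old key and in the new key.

ii° in F# minor; vii° in A major

The scale of F# minor (harmonic minor) is F# G# A B C# D E#; G# is degree 2, and the triad built there (G#-B-D) is diminished, so it is ii°.
The scale of A major is A B C# D E F# G#; G# is degree 7, and the triad built there (G#-B-D) is diminished, so it is vii°.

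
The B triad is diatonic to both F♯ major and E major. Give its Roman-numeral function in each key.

The scale of F♯ major is F♯ G♯ A♯ B C♯ D♯ E♯; B is degree 4, and the triad built there (B-D♯-F♯) is major, so it is IV.
The scale of E major is E F♯ G♯ A B C♯ D♯; B is degree 5, and the triad built there (B-D♯-F♯) is major, so it is V.

IV in F♯ major; V in E major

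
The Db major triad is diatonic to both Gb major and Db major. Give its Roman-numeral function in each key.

The scale of Gb major is Gb Ab Bb Cb Db Eb F; Db is degree 5, and the triad built there (Db-F-Ab) is major, so it is V.
The scale of Db major is Db Eb F Gb Ab Bb C; Db is degree 1, and the triad built there (Db-F-Ab) is major, so it is I.

V in Gb major; I in Db major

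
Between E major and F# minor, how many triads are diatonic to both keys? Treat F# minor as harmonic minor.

1

Diatonic triads of E major: E (I), F#m (ii), G#m (iii), A (IV), B (V), C#m (vi), D#dim (vii°).
Diatonic triads of F# minor (harmonic minor): F#m (i), G#dim (ii°), Aaug (III+), Bm (iv), C# (V), D (VI), E#dim (vii°).
Matching root and quality in both lists: F#m.
That gives 1 common triad.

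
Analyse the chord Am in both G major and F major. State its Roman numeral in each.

ii in G major; iii in F major

The scale of G major is G A B C D E F#; A is degree 2, and the triad built there (A-C-E) is minor, so it is ii.
The scale of F major is F G A Bb C D E; A is degree 3, and the triad built there (A-C-E) is minor, so it is iii.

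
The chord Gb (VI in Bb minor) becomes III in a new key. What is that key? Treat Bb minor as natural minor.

The numeral III denotes a major triad on scale degree 3. With Gb on degree 3, the tonic of the new key is Eb.
Degree 3 carries a major triad in natural-minor keys, so the destination is Eb minor.
Check: the diatonic triads of Eb minor (natural minor) are Ebm (i), Fdim (ii°), Gb (III), Abm (iv), Bbm (v), Cb (VI), Db (VII) — Gb is indeed III.

Eb minor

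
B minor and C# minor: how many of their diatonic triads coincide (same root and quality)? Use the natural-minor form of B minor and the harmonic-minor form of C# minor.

Diatonic triads of B minor (natural minor): B minor (i), C# diminished (ii°), D major (III), E minor (iv), F# minor (v), G major (VI), A major (VII).
Diatonic triads of C# minor (harmonic minor): C# minor (i), D# diminished (ii°), E augmented (III+), F# minor (iv), G# major (V), A major (VI), B# diminished (vii°).
Matching root and quality in both lists: F# minor, A major.
That gives 2 common triads.

2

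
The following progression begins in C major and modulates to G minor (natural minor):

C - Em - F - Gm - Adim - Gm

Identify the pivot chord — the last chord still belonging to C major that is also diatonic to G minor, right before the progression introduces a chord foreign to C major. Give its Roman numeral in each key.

Chords diatonic to C major: C, Dm, Em, F, G, Am, Bdim.
Reading the progression, the first chord not in that set is Gm, so the modulation leaves C major there.
The chord immediately before Gm is F, which is diatonic to both keys: IV in C major and VII in G minor.

F — IV in C major, VII in G minor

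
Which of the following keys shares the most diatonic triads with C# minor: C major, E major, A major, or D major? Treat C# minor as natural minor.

Triads of C# minor (natural minor): C# minor (i), D# diminished (ii°), E major (III), F# minor (iv), G# minor (v), A major (VI), B major (VII).
C major shares 0: none.
E major shares 7: C#m, D#dim, E, F#m, G#m, A, B.
A major shares 4: C#m, E, F#m, A.
D major shares 2: F#m, A.
The most common triads (7) are shared with E major.

E major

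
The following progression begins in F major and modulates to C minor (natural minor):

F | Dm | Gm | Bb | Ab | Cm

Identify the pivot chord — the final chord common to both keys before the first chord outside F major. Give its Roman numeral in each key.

Chords diatonic to F major: F, Gm, Am, Bb, C, Dm, Edim.
Reading the progression, the first chord not in that set is Ab, so the modulation leaves F major there.
The chord immediately before Ab is Bb, which is diatonic to both keys: IV in F major and VII in C minor.

Bb — IV in F major, VII in C minor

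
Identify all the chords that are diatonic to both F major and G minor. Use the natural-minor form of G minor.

F, Gm, Bb, Dm

Triads in F major: F (I), Gm (ii), Am (iii), Bb (IV), C (V), Dm (vi), Edim (vii°).
Triads in G minor (natural minor): Gm (i), Adim (ii°), Bb (III), Cm (iv), Dm (v), Eb (VI), F (VII).
Shared triads with their functions: F (I in F major, VII in G minor); Gm (ii in F major, i in G minor); Bb (IV in F major, III in G minor); Dm (vi in F major, v in G minor).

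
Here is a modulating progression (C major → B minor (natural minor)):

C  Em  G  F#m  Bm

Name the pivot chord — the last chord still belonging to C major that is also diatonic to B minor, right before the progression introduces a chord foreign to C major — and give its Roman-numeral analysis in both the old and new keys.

Chords diatonic to C major: C, Dm, Em, F, G, Am, Bdim.
Reading the progression, the first chord not in that set is F#m, so the modulation leaves C major there.
The chord immediately before F#m is G, which is diatonic to both keys: V in C major and VI in B minor.

G — V in C major, VI in B minor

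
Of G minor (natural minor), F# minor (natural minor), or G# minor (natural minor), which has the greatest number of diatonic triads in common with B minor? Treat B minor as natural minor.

F# minor

Triads of B minor (natural minor): Bm (i), C#dim (ii°), D (III), Em (iv), F#m (v), G (VI), A (VII).
G minor (natural minor) shares 0: none.
F# minor (natural minor) shares 4: Bm, D, F#m, A.
G# minor (natural minor) shares 0: none.
The most common triads (4) are shared with F# minor.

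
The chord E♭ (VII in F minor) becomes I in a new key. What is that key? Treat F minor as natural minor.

The numeral I denotes a major triad on scale degree 1. With E♭ on degree 1, the tonic of the new key is E♭.
Degree 1 carries a major triad in major keys, so the destination is E♭ major.
Check: the diatonic triads of E♭ major are E♭ (I), Fm (ii), Gm (iii), A♭ (IV), B♭ (V), Cm (vi), Ddim (vii°) — E♭ is indeed I.

E♭ major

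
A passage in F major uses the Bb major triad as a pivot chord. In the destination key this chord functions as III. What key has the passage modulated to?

The numeral III denotes a major triad on scale degree 3. With Bb on degree 3, the tonic of the new key is G.
Degree 3 carries a major triad in natural-minor keys, so the destination is G minor.
Check: the diatonic triads of G minor (natural minor) are Gm (i), Adim (ii°), Bb (III), Cm (iv), Dm (v), Eb (VI), F (VII) — Bb major is indeed III.

G minor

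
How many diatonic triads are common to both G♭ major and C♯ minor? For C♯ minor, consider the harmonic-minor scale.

Diatonic triads of G♭ major: G♭ (I), A♭m (ii), B♭m (iii), C♭ (IV), D♭ (V), E♭m (vi), Fdim (vii°).
Diatonic triads of C♯ minor (harmonic minor): C♯m (i), D♯dim (ii°), Eaug (III+), F♯m (iv), G♯ (V), A (VI), B♯dim (vii°).
No triad has the same root and quality in both keys.

0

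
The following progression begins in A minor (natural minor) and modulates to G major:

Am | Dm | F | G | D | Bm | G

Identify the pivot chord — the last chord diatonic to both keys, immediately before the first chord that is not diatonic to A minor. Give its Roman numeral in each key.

Chords diatonic to A minor: Am, Bdim, C, Dm, Em, F, G.
Reading the progression, the first chord not in that set is D, so the modulation leaves A minor there.
The chord immediately before D is G, which is diatonic to both keys: VII in A minor and I in G major.

G — VII in A minor, I in G major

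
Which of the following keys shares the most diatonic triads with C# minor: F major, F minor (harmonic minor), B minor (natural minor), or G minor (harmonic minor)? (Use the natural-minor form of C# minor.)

B minor

Triads of C# minor (natural minor): C# minor (i), D# diminished (ii°), E major (III), F# minor (iv), G# minor (v), A major (VI), B major (VII).
F major shares 0: none.
F minor (harmonic minor) shares 0: none.
B minor (natural minor) shares 2: F#m, A.
G minor (harmonic minor) shares 0: none.
The most common triads (2) are shared with B minor.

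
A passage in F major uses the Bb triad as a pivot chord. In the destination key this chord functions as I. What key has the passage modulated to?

The numeral I denotes a major triad on scale degree 1. With Bb on degree 1, the tonic of the new key is Bb.
Degree 1 carries a major triad in major keys, so the destination is Bb major.
Check: the diatonic triads of Bb major are Bb (I), Cm (ii), Dm (iii), Eb (IV), F (V), Gm (vi), Adim (vii°) — Bb is indeed I.

Bb major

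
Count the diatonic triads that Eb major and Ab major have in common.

4

Diatonic triads of Eb major: Eb (I), Fm (ii), Gm (iii), Ab (IV), Bb (V), Cm (vi), Ddim (vii°).
Diatonic triads of Ab major: Ab (I), Bbm (ii), Cm (iii), Db (IV), Eb (V), Fm (vi), Gdim (vii°).
Matching root and quality in both lists: Eb, Fm, Ab, Cm.
That gives 4 common triads.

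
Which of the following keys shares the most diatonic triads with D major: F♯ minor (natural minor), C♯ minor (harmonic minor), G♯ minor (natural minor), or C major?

Triads of D major: D major (I), E minor (ii), F♯ minor (iii), G major (IV), A major (V), B minor (vi), C♯ diminished (vii°).
F♯ minor (natural minor) shares 4: D, F♯m, A, Bm.
C♯ minor (harmonic minor) shares 2: F♯m, A.
G♯ minor (natural minor) shares 0: none.
C major shares 2: Em, G.
The most common triads (4) are shared with F♯ minor.

F♯ minor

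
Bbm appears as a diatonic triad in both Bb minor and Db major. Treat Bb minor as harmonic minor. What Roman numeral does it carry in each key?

i in Bb minor; vi in Db major

The scale of Bb minor (harmonic minor) is Bb C Db Eb F Gb A; Bb is degree 1, and the triad built there (Bb-Db-F) is minor, so it is i.
The scale of Db major is Db Eb F Gb Ab Bb C; Bb is degree 6, and the triad built there (Bb-Db-F) is minor, so it is vi.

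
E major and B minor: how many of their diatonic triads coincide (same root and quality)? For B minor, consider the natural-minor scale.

2

Diatonic triads of E major: E (I), F#m (ii), G#m (iii), A (IV), B (V), C#m (vi), D#dim (vii°).
Diatonic triads of B minor (natural minor): Bm (i), C#dim (ii°), D (III), Em (iv), F#m (v), G (VI), A (VII).
Matching root and quality in both lists: F#m, A.
That gives 2 common triads.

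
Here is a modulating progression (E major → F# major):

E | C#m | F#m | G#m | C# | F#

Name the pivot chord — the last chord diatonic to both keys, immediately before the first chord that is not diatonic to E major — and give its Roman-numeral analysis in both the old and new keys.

Chords diatonic to E major: E, F#m, G#m, A, B, C#m, D#dim.
Reading the progression, the first chord not in that set is C#, so the modulation leaves E major there.
The chord immediately before C# is G#m, which is diatonic to both keys: iii in E major and ii in F# major.

G#m — iii in E major, ii in F# major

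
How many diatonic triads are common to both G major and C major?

Diatonic triads of G major: G major (I), A minor (ii), B minor (iii), C major (IV), D major (V), E minor (vi), F# diminished (vii°).
Diatonic triads of C major: C major (I), D minor (ii), E minor (iii), F major (IV), G major (V), A minor (vi), B diminished (vii°).
Matching root and quality in both lists: G major, A minor, C major, E minor.
That gives 4 common triads.

4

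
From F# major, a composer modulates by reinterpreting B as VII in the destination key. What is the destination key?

The numeral VII denotes a major triad on scale degree 7. With B on degree 7, the tonic of the new key is C#.
Degree 7 carries a major triad in natural-minor keys, so the destination is C# minor.
Check: the diatonic triads of C# minor (natural minor) are C#m (i), D#dim (ii°), E (III), F#m (iv), G#m (v), A (VI), B (VII) — B is indeed VII.

C# minor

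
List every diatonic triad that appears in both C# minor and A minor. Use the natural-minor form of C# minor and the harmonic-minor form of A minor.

Triads in C# minor (natural minor): C# minor (i), D# diminished (ii°), E major (III), F# minor (iv), G# minor (v), A major (VI), B major (VII).
Triads in A minor (harmonic minor): A minor (i), B diminished (ii°), C augmented (III+), D minor (iv), E major (V), F major (VI), G# diminished (vii°).
Shared triads with their functions: E major (III in C# minor, V in A minor).

E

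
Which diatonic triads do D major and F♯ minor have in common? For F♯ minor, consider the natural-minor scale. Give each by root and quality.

Triads in D major: D (I), Em (ii), F♯m (iii), G (IV), A (V), Bm (vi), C♯dim (vii°).
Triads in F♯ minor (natural minor): F♯m (i), G♯dim (ii°), A (III), Bm (iv), C♯m (v), D (VI), E (VII).
Shared triads with their functions: D (I in D major, VI in F♯ minor); F♯m (iii in D major, i in F♯ minor); A (V in D major, III in F♯ minor); Bm (vi in D major, iv in F♯ minor).

D, F♯m, A, Bm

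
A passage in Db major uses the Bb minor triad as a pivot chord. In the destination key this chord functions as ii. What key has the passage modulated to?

The numeral ii denotes a minor triad on scale degree 2. With Bb on degree 2, the tonic of the new key is Ab.
Degree 2 carries a minor triad in major keys, so the destination is Ab major.
Check: the diatonic triads of Ab major are Ab (I), Bbm (ii), Cm (iii), Db (IV), Eb (V), Fm (vi), Gdim (vii°) — Bb minor is indeed ii.

Ab major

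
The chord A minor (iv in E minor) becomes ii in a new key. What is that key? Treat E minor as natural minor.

G major

The numeral ii denotes a minor triad on scale degree 2. With A on degree 2, the tonic of the new key is G.
Degree 2 carries a minor triad in major keys, so the destination is G major.
Check: the diatonic triads of G major are G (I), Am (ii), Bm (iii), C (IV), D (V), Em (vi), F#dim (vii°) — A minor is indeed ii.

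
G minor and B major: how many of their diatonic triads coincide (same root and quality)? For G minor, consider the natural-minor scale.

Diatonic triads of G minor (natural minor): Gm (i), Adim (ii°), B♭ (III), Cm (iv), Dm (v), E♭ (VI), F (VII).
Diatonic triads of B major: B (I), C♯m (ii), D♯m (iii), E (IV), F♯ (V), G♯m (vi), A♯dim (vii°).
No triad has the same root and quality in both keys.

0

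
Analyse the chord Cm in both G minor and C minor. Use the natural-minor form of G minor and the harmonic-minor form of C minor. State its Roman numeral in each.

iv in G minor; i in C minor

The scale of G minor (natural minor) is G A Bb C D Eb F; C is degree 4, and the triad built there (C-Eb-G) is minor, so it is iv.
The scale of C minor (harmonic minor) is C D Eb F G Ab B; C is degree 1, and the triad built there (C-Eb-G) is minor, so it is i.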